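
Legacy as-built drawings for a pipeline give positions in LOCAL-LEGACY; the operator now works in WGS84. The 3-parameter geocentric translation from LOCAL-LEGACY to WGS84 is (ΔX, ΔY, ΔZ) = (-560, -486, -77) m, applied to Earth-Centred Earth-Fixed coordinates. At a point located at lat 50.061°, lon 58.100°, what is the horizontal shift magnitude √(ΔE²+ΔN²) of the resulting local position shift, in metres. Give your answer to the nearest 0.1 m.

540.0 m

At φ = 50.061°, λ = 58.100°: sin φ = 0.766728, cos φ = 0.641972, sin λ = 0.848972, cos λ = 0.528438.
ΔE = −sin λ·ΔX + cos λ·ΔY = −(0.848972)·(-560) + (0.528438)·(-486) = 218.60 m.
ΔN = −sin φ cos λ·ΔX − sin φ sin λ·ΔY + cos φ·ΔZ = −(0.766728)(0.528438)(-560) − (0.766728)(0.848972)(-486) + (0.641972)(-77) = 493.81 m.
Horizontal magnitude = √(ΔE² + ΔN²) = √(218.60² + 493.81²) = 540.04 m.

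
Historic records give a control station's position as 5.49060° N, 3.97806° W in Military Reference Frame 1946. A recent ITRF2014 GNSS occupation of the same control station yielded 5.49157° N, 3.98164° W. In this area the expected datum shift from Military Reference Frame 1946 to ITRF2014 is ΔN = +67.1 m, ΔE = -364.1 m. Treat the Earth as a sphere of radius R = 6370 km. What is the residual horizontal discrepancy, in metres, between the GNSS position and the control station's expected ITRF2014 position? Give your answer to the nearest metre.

Observed coordinate differences: Δφ = +0.00097°, Δλ = -0.00358°.
Converting to metres (1° lat = 111177 m, cos φ = 0.995412): observed ΔN = 107.8 m, observed ΔE = -396.2 m.
Subtracting the expected shift leaves a residual of 107.8 − (67.1) = 40.7 m north and -396.2 − (-364.1) = -32.1 m east.
Residual distance = √(40.7² + (-32.1)²) = 51.9 m.

52 m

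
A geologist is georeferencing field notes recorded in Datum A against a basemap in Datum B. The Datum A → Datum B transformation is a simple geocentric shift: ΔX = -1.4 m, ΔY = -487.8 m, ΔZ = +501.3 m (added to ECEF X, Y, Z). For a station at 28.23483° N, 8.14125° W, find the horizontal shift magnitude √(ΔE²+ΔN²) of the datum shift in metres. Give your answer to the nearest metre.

633 m

The local east axis at (φ, λ) is (−sin λ, cos λ, 0), so ΔE = −sin(-8.14125°)·(-1.4) + cos(-8.14125°)·(-487.8) = -483.08 m.
The local north axis is (−sin φ cos λ, −sin φ sin λ, cos φ), giving ΔN = 0.656 − 32.680 + 441.653 = 409.63 m.
Horizontal magnitude = √(ΔE² + ΔN²) = √((-483.08)² + 409.63²) = 633.38 m.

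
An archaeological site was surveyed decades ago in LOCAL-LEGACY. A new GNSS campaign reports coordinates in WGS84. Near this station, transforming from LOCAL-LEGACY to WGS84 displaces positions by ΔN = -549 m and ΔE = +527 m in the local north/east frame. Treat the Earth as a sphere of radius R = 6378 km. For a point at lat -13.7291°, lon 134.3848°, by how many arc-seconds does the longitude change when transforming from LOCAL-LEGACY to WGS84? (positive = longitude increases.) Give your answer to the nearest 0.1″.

At latitude -13.7291°, cos φ = 0.971429.
One radian of longitude at latitude φ spans R cos φ, so Δλ = ΔE / (R cos φ) = 527.0 / (6378000 × 0.971429) = 8.5058e-05 rad = 17.544″.

Δλ = 17.5″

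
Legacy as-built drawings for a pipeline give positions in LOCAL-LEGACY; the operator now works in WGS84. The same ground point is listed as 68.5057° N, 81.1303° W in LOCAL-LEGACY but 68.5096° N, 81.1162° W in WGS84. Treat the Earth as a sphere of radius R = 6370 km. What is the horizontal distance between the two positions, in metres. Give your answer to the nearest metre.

Δφ = 68.5096° − 68.5057° = +0.0039°; Δλ = -81.1162° − -81.1303° = +0.0141°.
1° along a meridian = πR/180 = 111177 m.
ΔN = Δφ × 111177 = 433.6 m; ΔE = Δλ × 111177 × cos(68.5057°) = +0.0141 × 111177 × 0.366409 = 574.4 m.
Distance = √(ΔE² + ΔN²) = √(574.4² + 433.6²) = 719.7 m.

720 m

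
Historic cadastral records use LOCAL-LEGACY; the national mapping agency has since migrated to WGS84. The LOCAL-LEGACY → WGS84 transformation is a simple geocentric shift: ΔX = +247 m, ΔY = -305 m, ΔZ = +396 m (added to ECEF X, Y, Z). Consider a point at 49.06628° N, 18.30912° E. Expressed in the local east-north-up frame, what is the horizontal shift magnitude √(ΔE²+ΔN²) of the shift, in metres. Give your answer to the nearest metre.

The local east axis at (φ, λ) is (−sin λ, cos λ, 0), so ΔE = −sin(18.30912°)·247 + cos(18.30912°)·(-305) = -367.15 m.
The local north axis is (−sin φ cos λ, −sin φ sin λ, cos φ), giving ΔN = -177.154 + 72.384 + 259.453 = 154.68 m.
Horizontal magnitude = √(ΔE² + ΔN²) = √((-367.15)² + 154.68²) = 398.41 m.

398 m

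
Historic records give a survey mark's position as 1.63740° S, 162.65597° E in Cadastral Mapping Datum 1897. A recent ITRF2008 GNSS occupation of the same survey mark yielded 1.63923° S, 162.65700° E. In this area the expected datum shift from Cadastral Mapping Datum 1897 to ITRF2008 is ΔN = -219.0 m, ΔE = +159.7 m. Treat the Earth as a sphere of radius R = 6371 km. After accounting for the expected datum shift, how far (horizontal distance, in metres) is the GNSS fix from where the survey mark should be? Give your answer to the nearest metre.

48 m

Observed coordinate differences: Δφ = -0.00183°, Δλ = +0.00103°.
Converting to metres (1° lat = 111195 m, cos φ = 0.999592): observed ΔN = -203.5 m, observed ΔE = 114.5 m.
Subtracting the expected shift leaves a residual of -203.5 − (-219.0) = 15.5 m north and 114.5 − (159.7) = -45.2 m east.
Residual distance = √(15.5² + (-45.2)²) = 47.8 m.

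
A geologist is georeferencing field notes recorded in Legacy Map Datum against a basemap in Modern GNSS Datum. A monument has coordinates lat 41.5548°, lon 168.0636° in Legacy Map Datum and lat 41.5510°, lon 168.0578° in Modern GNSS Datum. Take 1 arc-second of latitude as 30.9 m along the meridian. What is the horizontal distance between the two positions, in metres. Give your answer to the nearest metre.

Δφ = 41.5510° − 41.5548° = -0.0038°; Δλ = 168.0578° − 168.0636° = -0.0058°.
1° of latitude = 3600 × 30.90 = 111240 m.
ΔN = Δφ × 111240 = -422.7 m; ΔE = Δλ × 111240 × cos(41.5548°) = -0.0058 × 111240 × 0.748322 = -482.8 m.
Distance = √(ΔE² + ΔN²) = √((-482.8)² + (-422.7)²) = 641.7 m.

642 m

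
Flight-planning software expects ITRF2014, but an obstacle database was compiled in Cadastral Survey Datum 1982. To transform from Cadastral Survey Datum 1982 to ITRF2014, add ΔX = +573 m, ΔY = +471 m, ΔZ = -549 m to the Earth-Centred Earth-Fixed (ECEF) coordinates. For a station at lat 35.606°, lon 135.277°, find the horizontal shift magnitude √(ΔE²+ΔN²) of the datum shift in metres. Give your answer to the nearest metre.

840 m

The local east axis at (φ, λ) is (−sin λ, cos λ, 0), so ΔE = −sin(135.277°)·573 + cos(135.277°)·471 = -737.86 m.
The local north axis is (−sin φ cos λ, −sin φ sin λ, cos φ), giving ΔN = 237.032 − 192.963 − 446.359 = -402.29 m.
Horizontal magnitude = √(ΔE² + ΔN²) = √((-737.86)² + (-402.29)²) = 840.40 m.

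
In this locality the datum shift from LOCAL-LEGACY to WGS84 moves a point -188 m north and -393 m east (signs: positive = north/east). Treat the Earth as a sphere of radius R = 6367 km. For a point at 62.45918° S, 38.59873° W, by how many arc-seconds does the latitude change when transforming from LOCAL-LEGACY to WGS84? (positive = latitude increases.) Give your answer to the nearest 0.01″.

Δφ = -6.09″

On a sphere of radius R, 1 rad of latitude = R, so Δφ = ΔN / R = -188.0 / 6367000 = -2.9527e-05 rad = -6.090″.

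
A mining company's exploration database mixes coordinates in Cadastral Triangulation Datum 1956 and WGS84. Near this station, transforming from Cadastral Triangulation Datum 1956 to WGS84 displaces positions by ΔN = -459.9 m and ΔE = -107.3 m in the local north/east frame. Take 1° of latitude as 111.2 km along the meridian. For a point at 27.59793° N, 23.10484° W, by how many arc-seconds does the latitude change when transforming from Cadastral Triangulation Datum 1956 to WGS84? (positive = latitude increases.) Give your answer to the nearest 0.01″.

1° of latitude = 111.2 km, so Δφ = -459.9 / 111200 = -0.0041358° = -14.889″.

Δφ = -14.89″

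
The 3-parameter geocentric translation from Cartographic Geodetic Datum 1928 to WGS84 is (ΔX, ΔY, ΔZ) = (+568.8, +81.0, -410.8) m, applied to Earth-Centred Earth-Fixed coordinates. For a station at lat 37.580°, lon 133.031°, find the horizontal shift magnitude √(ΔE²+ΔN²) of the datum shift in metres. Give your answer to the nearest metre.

487 m

The local east axis at (φ, λ) is (−sin λ, cos λ, 0), so ΔE = −sin(133.031°)·568.8 + cos(133.031°)·81.0 = -471.06 m.
The local north axis is (−sin φ cos λ, −sin φ sin λ, cos φ), giving ΔN = 236.718 − 36.110 − 325.560 = -124.95 m.
Horizontal magnitude = √(ΔE² + ΔN²) = √((-471.06)² + (-124.95)²) = 487.35 m.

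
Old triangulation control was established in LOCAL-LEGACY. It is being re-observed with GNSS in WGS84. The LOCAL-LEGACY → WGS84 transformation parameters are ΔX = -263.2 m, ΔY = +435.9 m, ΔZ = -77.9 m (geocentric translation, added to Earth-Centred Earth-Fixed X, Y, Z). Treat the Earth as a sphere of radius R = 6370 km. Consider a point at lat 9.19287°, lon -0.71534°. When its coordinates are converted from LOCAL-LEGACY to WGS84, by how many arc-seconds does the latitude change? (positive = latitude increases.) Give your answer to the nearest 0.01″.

Δφ = -1.10″

sin φ = 0.159758, cos φ = 0.987156, sin λ = -0.012485, cos λ = 0.999922.
North component: ΔN = −sin φ cos λ·ΔX − sin φ sin λ·ΔY + cos φ·ΔZ = −(0.159758)(0.999922)(-263.2) − (0.159758)(-0.012485)(435.9) + (0.987156)(-77.9) = -33.98 m.
1° of latitude spans πR/180 = 111177 m, so Δφ = -33.98 / 111177 × 3600 = -1.100″.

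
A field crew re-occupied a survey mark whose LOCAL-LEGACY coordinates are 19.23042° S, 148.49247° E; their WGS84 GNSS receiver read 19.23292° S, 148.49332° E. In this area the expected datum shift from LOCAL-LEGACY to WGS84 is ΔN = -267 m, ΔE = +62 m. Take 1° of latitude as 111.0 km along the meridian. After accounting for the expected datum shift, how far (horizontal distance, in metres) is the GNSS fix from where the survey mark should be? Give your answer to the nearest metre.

29 m

Observed coordinate differences: Δφ = -0.00250°, Δλ = +0.00085°.
Converting to metres (1° lat = 111000 m, cos φ = 0.944202): observed ΔN = -277.5 m, observed ΔE = 89.1 m.
Subtracting the expected shift leaves a residual of -277.5 − (-267) = -10.5 m north and 89.1 − (62) = 27.1 m east.
Residual distance = √((-10.5)² + 27.1²) = 29.0 m.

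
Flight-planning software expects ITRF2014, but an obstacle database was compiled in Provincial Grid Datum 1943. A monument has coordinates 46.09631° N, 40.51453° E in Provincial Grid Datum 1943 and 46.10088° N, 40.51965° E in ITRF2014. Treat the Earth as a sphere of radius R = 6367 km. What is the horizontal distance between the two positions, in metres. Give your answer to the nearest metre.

Δφ = 46.10088° − 46.09631° = +0.00457°; Δλ = 40.51965° − 40.51453° = +0.00512°.
1° along a meridian = πR/180 = 111125 m.
ΔN = Δφ × 111125 = 507.8 m; ΔE = Δλ × 111125 × cos(46.09631°) = +0.00512 × 111125 × 0.693448 = 394.5 m.
Distance = √(ΔE² + ΔN²) = √(394.5² + 507.8²) = 643.1 m.

643 m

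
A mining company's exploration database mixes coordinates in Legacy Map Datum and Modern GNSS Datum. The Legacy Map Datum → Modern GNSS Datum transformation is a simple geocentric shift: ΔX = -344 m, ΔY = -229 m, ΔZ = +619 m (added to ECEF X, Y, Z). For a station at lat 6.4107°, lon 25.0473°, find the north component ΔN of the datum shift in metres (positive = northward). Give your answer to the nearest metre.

At φ = 6.4107°, λ = 25.0473°: sin φ = 0.111655, cos φ = 0.993747, sin λ = 0.423366, cos λ = 0.905959.
ΔN = −sin φ cos λ·ΔX − sin φ sin λ·ΔY + cos φ·ΔZ = −(0.111655)(0.905959)(-344) − (0.111655)(0.423366)(-229) + (0.993747)(619) = 660.75 m.

ΔN = 661 m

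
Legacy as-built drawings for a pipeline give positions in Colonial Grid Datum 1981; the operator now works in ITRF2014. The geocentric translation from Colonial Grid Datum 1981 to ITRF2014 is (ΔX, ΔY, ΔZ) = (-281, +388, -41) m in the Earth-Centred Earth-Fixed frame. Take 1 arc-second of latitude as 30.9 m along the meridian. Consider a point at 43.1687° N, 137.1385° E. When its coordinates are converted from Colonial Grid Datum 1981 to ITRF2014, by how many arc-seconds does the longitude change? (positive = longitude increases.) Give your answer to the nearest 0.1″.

sin φ = 0.684149, cos φ = 0.729342, sin λ = 0.680228, cos λ = -0.733000.
East component: ΔE = −sin λ·ΔX + cos λ·ΔY = −(0.680228)(-281) + (-0.733000)(388) = -93.26 m.
1° of latitude spans 3600 × 30.90 = 111240 m; at latitude φ, 1° of longitude spans that × cos φ = 81132.1 m, so Δλ = -93.26 / 81132.1 × 3600 = -4.138″.

Δλ = -4.1″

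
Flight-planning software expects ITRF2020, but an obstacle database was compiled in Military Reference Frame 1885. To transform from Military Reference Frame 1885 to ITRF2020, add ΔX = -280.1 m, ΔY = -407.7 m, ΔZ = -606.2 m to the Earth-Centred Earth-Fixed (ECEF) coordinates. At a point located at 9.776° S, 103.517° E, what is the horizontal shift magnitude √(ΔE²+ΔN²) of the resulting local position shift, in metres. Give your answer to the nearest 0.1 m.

749.9 m

At φ = -9.776°, λ = 103.517°: sin φ = -0.169797, cos φ = 0.985479, sin λ = 0.972301, cos λ = -0.233734.
ΔE = −sin λ·ΔX + cos λ·ΔY = −(0.972301)·(-280.1) + (-0.233734)·(-407.7) = 367.63 m.
ΔN = −sin φ cos λ·ΔX − sin φ sin λ·ΔY + cos φ·ΔZ = −(-0.169797)(-0.233734)(-280.1) − (-0.169797)(0.972301)(-407.7) + (0.985479)(-606.2) = -653.59 m.
Horizontal magnitude = √(ΔE² + ΔN²) = √(367.63² + (-653.59)²) = 749.89 m.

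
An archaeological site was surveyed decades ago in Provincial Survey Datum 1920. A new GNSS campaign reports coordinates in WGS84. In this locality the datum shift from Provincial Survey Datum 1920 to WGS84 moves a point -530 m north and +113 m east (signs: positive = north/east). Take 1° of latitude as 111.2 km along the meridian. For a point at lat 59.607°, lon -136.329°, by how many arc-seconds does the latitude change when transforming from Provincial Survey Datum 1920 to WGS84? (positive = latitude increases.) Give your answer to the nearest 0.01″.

1° of latitude = 111.2 km, so Δφ = -530.0 / 111200 = -0.0047662° = -17.158″.

Δφ = -17.16″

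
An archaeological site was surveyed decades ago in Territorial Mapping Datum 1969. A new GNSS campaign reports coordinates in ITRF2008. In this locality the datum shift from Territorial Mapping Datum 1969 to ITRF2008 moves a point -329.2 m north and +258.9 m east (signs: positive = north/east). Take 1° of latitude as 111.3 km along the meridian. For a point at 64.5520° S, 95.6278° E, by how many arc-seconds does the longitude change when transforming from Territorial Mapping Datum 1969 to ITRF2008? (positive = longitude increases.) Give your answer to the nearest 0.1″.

At latitude -64.5520°, cos φ = 0.429692.
1° of longitude at this latitude = 111.3 × cos φ = 47.82 km, so Δλ = 258.9 / 47824.7 = 0.0054135° = 19.489″.

Δλ = 19.5″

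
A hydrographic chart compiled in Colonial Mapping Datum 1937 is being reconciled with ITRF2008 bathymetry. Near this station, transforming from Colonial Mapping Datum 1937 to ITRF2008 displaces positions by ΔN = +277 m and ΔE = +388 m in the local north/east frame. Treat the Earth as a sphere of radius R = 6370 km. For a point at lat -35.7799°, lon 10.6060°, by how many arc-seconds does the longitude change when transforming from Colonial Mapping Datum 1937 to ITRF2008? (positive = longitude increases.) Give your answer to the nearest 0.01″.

At latitude -35.7799°, cos φ = 0.811269.
One radian of longitude at latitude φ spans R cos φ, so Δλ = ΔE / (R cos φ) = 388.0 / (6370000 × 0.811269) = 7.5081e-05 rad = 15.486″.

Δλ = 15.49″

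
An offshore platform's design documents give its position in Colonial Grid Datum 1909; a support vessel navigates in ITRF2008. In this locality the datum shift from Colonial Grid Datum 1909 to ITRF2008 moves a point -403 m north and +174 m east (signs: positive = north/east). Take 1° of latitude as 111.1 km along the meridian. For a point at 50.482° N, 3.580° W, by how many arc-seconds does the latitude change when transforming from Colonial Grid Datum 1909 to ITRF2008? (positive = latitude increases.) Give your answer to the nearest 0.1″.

1° of latitude = 111.1 km, so Δφ = -403.0 / 111100 = -0.0036274° = -13.059″.

Δφ = -13.1″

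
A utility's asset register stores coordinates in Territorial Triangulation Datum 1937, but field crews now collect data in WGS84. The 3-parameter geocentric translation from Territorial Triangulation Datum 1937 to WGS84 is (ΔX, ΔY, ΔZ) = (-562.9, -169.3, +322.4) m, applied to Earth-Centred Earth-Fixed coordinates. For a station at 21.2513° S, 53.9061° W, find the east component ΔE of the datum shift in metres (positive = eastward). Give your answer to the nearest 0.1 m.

At φ = -21.2513°, λ = -53.9061°: sin φ = -0.362459, cos φ = 0.932000, sin λ = -0.808053, cos λ = 0.589110.
ΔE = −sin λ·ΔX + cos λ·ΔY = −(-0.808053)·(-562.9) + (0.589110)·(-169.3) = -554.59 m.

ΔE = -554.6 m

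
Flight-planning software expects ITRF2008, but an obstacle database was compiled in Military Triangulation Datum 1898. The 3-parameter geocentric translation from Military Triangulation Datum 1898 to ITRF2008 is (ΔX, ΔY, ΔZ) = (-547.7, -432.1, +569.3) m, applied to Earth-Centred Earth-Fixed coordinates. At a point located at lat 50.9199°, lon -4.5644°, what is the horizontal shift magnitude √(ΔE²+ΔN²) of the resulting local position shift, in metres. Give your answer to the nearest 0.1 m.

892.5 m

The local east axis at (φ, λ) is (−sin λ, cos λ, 0), so ΔE = −sin(-4.5644°)·(-547.7) + cos(-4.5644°)·(-432.1) = -474.32 m.
The local north axis is (−sin φ cos λ, −sin φ sin λ, cos φ), giving ΔN = 423.812 − 26.693 + 358.890 = 756.01 m.
Horizontal magnitude = √(ΔE² + ΔN²) = √((-474.32)² + 756.01²) = 892.48 m.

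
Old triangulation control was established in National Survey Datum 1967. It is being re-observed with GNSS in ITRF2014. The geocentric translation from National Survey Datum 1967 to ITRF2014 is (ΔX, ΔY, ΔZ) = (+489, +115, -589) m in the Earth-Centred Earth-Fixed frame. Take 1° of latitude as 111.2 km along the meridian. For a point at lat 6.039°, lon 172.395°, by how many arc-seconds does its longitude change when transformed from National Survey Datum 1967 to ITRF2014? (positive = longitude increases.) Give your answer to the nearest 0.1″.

sin φ = 0.105205, cos φ = 0.994451, sin λ = 0.132343, cos λ = -0.991204.
East component: ΔE = −sin λ·ΔX + cos λ·ΔY = −(0.132343)(489) + (-0.991204)(115) = -178.70 m.
1° of latitude spans 111200 m; at latitude φ, 1° of longitude spans that × cos φ = 110582.9 m, so Δλ = -178.70 / 110582.9 × 3600 = -5.818″.

Δλ = -5.8″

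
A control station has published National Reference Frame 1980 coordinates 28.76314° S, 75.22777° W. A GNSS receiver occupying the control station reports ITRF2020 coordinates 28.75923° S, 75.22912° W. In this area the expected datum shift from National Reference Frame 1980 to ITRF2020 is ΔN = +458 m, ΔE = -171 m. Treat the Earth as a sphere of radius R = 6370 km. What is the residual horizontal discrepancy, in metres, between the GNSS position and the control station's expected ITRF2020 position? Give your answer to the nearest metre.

46 m

Observed coordinate differences: Δφ = +0.00391°, Δλ = -0.00135°.
Converting to metres (1° lat = 111177 m, cos φ = 0.876616): observed ΔN = 434.7 m, observed ΔE = -131.6 m.
Subtracting the expected shift leaves a residual of 434.7 − (458) = -23.3 m north and -131.6 − (-171) = 39.4 m east.
Residual distance = √((-23.3)² + 39.4²) = 45.8 m.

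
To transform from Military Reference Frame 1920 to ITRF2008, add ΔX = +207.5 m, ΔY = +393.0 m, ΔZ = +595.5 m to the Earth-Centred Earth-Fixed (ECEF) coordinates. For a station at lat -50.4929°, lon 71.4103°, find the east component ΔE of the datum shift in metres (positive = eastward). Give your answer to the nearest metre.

The local east axis at (φ, λ) is (−sin λ, cos λ, 0), so ΔE = −sin(71.4103°)·207.5 + cos(71.4103°)·393.0 = -71.39 m.

ΔE = -71 m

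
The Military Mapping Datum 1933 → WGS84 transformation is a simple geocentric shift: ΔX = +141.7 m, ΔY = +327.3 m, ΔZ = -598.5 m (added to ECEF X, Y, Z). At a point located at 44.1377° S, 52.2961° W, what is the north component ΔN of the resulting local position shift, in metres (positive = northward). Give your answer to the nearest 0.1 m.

ΔN = -549.5 m

At φ = -44.1377°, λ = -52.2961°: sin φ = -0.696385, cos φ = 0.717668, sin λ = -0.791182, cos λ = 0.611581.
ΔN = −sin φ cos λ·ΔX − sin φ sin λ·ΔY + cos φ·ΔZ = −(-0.696385)(0.611581)(141.7) − (-0.696385)(-0.791182)(327.3) + (0.717668)(-598.5) = -549.51 m.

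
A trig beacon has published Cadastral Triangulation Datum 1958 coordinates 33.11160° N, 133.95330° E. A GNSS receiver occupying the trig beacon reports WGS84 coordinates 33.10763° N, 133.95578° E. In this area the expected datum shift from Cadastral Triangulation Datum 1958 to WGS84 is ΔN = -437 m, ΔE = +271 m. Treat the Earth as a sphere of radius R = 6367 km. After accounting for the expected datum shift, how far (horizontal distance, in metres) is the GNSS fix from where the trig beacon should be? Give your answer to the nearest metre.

40 m

Observed coordinate differences: Δφ = -0.00397°, Δλ = +0.00248°.
Converting to metres (1° lat = 111125 m, cos φ = 0.837608): observed ΔN = -441.2 m, observed ΔE = 230.8 m.
Subtracting the expected shift leaves a residual of -441.2 − (-437) = -4.2 m north and 230.8 − (271) = -40.2 m east.
Residual distance = √((-4.2)² + (-40.2)²) = 40.4 m.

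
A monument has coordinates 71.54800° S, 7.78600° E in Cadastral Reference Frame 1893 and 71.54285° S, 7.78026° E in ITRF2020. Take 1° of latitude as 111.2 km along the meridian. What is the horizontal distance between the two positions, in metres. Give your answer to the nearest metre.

Δφ = -71.54285° − -71.54800° = +0.00515°; Δλ = 7.78026° − 7.78600° = -0.00574°.
ΔN = Δφ × 111200 = 572.7 m; ΔE = Δλ × 111200 × cos(-71.54800°) = -0.00574 × 111200 × 0.316510 = -202.0 m.
Distance = √(ΔE² + ΔN²) = √((-202.0)² + 572.7²) = 607.3 m.

607 m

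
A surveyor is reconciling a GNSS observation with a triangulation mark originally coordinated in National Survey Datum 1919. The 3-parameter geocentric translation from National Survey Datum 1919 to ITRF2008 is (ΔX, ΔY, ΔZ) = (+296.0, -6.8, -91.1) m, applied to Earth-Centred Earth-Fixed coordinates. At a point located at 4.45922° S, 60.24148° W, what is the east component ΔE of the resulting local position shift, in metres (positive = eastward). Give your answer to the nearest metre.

At φ = -4.45922°, λ = -60.24148°: sin φ = -0.077750, cos φ = 0.996973, sin λ = -0.868125, cos λ = 0.496346.
ΔE = −sin λ·ΔX + cos λ·ΔY = −(-0.868125)·(296.0) + (0.496346)·(-6.8) = 253.59 m.

ΔE = 254 m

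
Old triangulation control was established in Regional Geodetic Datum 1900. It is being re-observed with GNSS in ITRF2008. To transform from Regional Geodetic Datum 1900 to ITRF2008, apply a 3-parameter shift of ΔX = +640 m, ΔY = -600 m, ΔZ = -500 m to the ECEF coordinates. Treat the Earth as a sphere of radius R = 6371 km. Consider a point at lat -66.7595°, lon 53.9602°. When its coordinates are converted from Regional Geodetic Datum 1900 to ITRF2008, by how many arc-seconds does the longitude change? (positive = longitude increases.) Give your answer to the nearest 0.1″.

Δλ = -71.4″

sin φ = -0.918857, cos φ = 0.394592, sin λ = 0.808608, cos λ = 0.588347.
East component: ΔE = −sin λ·ΔX + cos λ·ΔY = −(0.808608)(640) + (0.588347)(-600) = -870.52 m.
1° of latitude spans πR/180 = 111195 m; at latitude φ, 1° of longitude spans that × cos φ = 43876.6 m, so Δλ = -870.52 / 43876.6 × 3600 = -71.425″.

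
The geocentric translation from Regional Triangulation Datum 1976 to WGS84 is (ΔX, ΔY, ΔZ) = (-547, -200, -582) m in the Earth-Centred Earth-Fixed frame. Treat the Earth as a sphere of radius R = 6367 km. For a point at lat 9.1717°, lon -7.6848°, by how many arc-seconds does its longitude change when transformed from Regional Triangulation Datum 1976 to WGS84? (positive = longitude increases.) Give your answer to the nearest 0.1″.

Δλ = -8.9″

sin φ = 0.159394, cos φ = 0.987215, sin λ = -0.133723, cos λ = 0.991019.
East component: ΔE = −sin λ·ΔX + cos λ·ΔY = −(-0.133723)(-547) + (0.991019)(-200) = -271.35 m.
1° of latitude spans πR/180 = 111125 m; at latitude φ, 1° of longitude spans that × cos φ = 109704.4 m, so Δλ = -271.35 / 109704.4 × 3600 = -8.904″.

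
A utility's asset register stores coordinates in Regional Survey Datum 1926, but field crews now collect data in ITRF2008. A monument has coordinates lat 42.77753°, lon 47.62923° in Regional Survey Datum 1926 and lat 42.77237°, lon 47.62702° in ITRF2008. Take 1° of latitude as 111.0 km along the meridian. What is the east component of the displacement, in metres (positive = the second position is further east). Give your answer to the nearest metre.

Δφ = 42.77237° − 42.77753° = -0.00516°; Δλ = 47.62702° − 47.62923° = -0.00221°.
ΔN = Δφ × 111000 = -572.8 m; ΔE = Δλ × 111000 × cos(42.77753°) = -0.00221 × 111000 × 0.733996 = -180.1 m.

ΔE = -180 m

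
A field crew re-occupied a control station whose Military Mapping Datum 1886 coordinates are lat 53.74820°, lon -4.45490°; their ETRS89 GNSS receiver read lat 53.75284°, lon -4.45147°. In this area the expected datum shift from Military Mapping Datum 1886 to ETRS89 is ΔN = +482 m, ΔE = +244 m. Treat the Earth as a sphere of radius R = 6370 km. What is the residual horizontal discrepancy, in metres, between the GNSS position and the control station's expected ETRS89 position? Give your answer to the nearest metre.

Observed coordinate differences: Δφ = +0.00464°, Δλ = +0.00343°.
Converting to metres (1° lat = 111177 m, cos φ = 0.591335): observed ΔN = 515.9 m, observed ΔE = 225.5 m.
Subtracting the expected shift leaves a residual of 515.9 − (482) = 33.9 m north and 225.5 − (244) = -18.5 m east.
Residual distance = √(33.9² + (-18.5)²) = 38.6 m.

39 m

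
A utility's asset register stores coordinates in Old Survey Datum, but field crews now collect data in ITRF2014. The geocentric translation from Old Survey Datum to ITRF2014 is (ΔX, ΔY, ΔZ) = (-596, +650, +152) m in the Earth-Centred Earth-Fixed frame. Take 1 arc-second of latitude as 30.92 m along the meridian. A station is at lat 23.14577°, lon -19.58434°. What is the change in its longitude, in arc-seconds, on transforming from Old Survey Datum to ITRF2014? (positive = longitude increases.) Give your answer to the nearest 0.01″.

sin φ = 0.393072, cos φ = 0.919508, sin λ = -0.335194, cos λ = 0.942149.
East component: ΔE = −sin λ·ΔX + cos λ·ΔY = −(-0.335194)(-596) + (0.942149)(650) = 412.62 m.
1° of latitude spans 3600 × 30.92 = 111312 m; at latitude φ, 1° of longitude spans that × cos φ = 102352.3 m, so Δλ = 412.62 / 102352.3 × 3600 = 14.513″.

Δλ = 14.51″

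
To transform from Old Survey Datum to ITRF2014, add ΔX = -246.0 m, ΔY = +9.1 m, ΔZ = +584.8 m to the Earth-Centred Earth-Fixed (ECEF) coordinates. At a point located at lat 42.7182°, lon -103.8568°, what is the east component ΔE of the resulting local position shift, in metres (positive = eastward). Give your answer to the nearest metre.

At φ = 42.7182°, λ = -103.8568°: sin φ = 0.678393, cos φ = 0.734699, sin λ = -0.970897, cos λ = -0.239496.
ΔE = −sin λ·ΔX + cos λ·ΔY = −(-0.970897)·(-246.0) + (-0.239496)·(9.1) = -241.02 m.

ΔE = -241 m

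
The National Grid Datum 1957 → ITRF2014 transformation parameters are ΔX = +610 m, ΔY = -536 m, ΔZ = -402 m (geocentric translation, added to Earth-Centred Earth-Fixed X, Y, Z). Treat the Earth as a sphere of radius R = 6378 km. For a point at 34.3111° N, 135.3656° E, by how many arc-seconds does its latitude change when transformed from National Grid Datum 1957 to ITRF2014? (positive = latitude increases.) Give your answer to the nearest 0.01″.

Δφ = 4.04″

sin φ = 0.563686, cos φ = 0.825989, sin λ = 0.702580, cos λ = -0.711604.
North component: ΔN = −sin φ cos λ·ΔX − sin φ sin λ·ΔY + cos φ·ΔZ = −(0.563686)(-0.711604)(610) − (0.563686)(0.702580)(-536) + (0.825989)(-402) = 124.91 m.
1° of latitude spans πR/180 = 111317 m, so Δφ = 124.91 / 111317 × 3600 = 4.040″.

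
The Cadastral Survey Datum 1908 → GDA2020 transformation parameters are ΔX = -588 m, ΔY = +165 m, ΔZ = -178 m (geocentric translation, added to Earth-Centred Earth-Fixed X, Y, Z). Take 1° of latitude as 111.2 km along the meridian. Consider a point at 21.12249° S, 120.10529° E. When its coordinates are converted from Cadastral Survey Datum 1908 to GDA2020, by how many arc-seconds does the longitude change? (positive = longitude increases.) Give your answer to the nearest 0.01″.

sin φ = -0.360363, cos φ = 0.932812, sin λ = 0.865105, cos λ = -0.501591.
East component: ΔE = −sin λ·ΔX + cos λ·ΔY = −(0.865105)(-588) + (-0.501591)(165) = 425.92 m.
1° of latitude spans 111200 m; at latitude φ, 1° of longitude spans that × cos φ = 103728.7 m, so Δλ = 425.92 / 103728.7 × 3600 = 14.782″.

Δλ = 14.78″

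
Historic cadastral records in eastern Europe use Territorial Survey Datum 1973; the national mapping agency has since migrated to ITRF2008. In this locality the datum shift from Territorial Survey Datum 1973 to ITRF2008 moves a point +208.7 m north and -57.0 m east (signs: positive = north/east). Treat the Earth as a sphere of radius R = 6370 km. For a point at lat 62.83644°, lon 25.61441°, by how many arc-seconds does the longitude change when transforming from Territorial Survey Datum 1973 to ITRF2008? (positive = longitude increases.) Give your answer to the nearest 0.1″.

Δλ = -4.0″

At latitude 62.83644°, cos φ = 0.456532.
One radian of longitude at latitude φ spans R cos φ, so Δλ = ΔE / (R cos φ) = -57.0 / (6370000 × 0.456532) = -1.9600e-05 rad = -4.043″.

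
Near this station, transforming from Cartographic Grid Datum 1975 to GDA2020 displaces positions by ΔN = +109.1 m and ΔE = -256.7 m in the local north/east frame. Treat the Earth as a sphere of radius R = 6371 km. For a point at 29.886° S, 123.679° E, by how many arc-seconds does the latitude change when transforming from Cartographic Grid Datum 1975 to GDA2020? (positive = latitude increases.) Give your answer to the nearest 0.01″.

On a sphere of radius R, 1 rad of latitude = R, so Δφ = ΔN / R = 109.1 / 6371000 = 1.7124e-05 rad = 3.532″.

Δφ = 3.53″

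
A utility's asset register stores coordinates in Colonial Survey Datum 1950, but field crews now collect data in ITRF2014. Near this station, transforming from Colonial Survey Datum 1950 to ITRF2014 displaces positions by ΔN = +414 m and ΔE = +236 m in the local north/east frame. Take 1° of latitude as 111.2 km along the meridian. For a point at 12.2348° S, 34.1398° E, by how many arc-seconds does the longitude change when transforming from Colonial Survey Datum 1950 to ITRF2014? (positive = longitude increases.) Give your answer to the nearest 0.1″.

Δλ = 7.8″

At latitude -12.2348°, cos φ = 0.977287.
1° of longitude at this latitude = 111.2 × cos φ = 108.67 km, so Δλ = 236.0 / 108674.4 = 0.0021716° = 7.818″.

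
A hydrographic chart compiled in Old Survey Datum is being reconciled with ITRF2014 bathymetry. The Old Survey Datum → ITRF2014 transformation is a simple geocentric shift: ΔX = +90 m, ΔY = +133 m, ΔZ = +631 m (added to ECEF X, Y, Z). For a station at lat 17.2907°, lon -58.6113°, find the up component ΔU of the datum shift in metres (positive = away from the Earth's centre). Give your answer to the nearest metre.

At φ = 17.2907°, λ = -58.6113°: sin φ = 0.297220, cos φ = 0.954809, sin λ = -0.853654, cos λ = 0.520841.
ΔU = cos φ cos λ·ΔX + cos φ sin λ·ΔY + sin φ·ΔZ = (0.954809)(0.520841)(90) + (0.954809)(-0.853654)(133) + (0.297220)(631) = 123.90 m.

ΔU = 124 m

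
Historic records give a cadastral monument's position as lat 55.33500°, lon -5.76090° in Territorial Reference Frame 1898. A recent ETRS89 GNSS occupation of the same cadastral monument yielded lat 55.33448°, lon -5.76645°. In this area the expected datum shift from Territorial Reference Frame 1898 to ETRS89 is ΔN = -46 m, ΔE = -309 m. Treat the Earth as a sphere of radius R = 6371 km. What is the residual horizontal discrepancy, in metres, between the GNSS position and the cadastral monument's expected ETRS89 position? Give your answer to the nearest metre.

Observed coordinate differences: Δφ = -0.00052°, Δλ = -0.00555°.
Converting to metres (1° lat = 111195 m, cos φ = 0.568777): observed ΔN = -57.8 m, observed ΔE = -351.0 m.
Subtracting the expected shift leaves a residual of -57.8 − (-46) = -11.8 m north and -351.0 − (-309) = -42.0 m east.
Residual distance = √((-11.8)² + (-42.0)²) = 43.6 m.

44 m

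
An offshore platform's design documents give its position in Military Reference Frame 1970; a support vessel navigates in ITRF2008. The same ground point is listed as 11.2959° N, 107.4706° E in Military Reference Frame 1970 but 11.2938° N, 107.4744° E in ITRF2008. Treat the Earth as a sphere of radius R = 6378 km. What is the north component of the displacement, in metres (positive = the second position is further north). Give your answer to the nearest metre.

ΔN = -234 m

Δφ = 11.2938° − 11.2959° = -0.0021°; Δλ = 107.4744° − 107.4706° = +0.0038°.
1° along a meridian = πR/180 = 111317 m.
ΔN = Δφ × 111317 = -233.8 m; ΔE = Δλ × 111317 × cos(11.2959°) = +0.0038 × 111317 × 0.980629 = 414.8 m.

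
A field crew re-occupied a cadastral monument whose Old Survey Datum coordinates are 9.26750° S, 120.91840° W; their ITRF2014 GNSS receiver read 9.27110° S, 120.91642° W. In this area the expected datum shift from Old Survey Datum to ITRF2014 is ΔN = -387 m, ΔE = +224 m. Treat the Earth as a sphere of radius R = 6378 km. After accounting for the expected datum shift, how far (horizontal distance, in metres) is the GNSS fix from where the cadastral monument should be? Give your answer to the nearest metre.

15 m

Observed coordinate differences: Δφ = -0.00360°, Δλ = +0.00198°.
Converting to metres (1° lat = 111317 m, cos φ = 0.986947): observed ΔN = -400.7 m, observed ΔE = 217.5 m.
Subtracting the expected shift leaves a residual of -400.7 − (-387) = -13.7 m north and 217.5 − (224) = -6.5 m east.
Residual distance = √((-13.7)² + (-6.5)²) = 15.2 m.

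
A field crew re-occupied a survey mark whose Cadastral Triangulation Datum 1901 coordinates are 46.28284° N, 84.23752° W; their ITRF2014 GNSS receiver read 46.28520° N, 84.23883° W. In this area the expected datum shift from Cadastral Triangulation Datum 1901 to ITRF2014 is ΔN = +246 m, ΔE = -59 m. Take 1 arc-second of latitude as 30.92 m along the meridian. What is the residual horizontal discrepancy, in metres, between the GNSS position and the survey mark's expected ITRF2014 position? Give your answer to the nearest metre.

45 m

Observed coordinate differences: Δφ = +0.00236°, Δλ = -0.00131°.
Converting to metres (1° lat = 111312 m, cos φ = 0.691099): observed ΔN = 262.7 m, observed ΔE = -100.8 m.
Subtracting the expected shift leaves a residual of 262.7 − (246) = 16.7 m north and -100.8 − (-59) = -41.8 m east.
Residual distance = √(16.7² + (-41.8)²) = 45.0 m.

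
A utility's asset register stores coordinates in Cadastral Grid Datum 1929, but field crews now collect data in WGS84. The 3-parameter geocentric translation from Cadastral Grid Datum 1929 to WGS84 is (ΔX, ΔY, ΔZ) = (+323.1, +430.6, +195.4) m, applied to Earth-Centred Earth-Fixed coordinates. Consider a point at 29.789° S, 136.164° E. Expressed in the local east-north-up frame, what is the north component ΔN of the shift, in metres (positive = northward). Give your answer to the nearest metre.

ΔN = 202 m

At φ = -29.789°, λ = 136.164°: sin φ = -0.496807, cos φ = 0.867861, sin λ = 0.692597, cos λ = -0.721325.
ΔN = −sin φ cos λ·ΔX − sin φ sin λ·ΔY + cos φ·ΔZ = −(-0.496807)(-0.721325)(323.1) − (-0.496807)(0.692597)(430.6) + (0.867861)(195.4) = 201.96 m.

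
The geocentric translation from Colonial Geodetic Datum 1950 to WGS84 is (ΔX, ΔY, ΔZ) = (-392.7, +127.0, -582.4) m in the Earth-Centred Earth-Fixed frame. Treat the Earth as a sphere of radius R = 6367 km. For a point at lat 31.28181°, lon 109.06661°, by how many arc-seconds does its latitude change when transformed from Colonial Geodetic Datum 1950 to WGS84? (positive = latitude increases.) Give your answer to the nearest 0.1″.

Δφ = -20.3″

sin φ = 0.519248, cos φ = 0.854624, sin λ = 0.945139, cos λ = -0.326667.
North component: ΔN = −sin φ cos λ·ΔX − sin φ sin λ·ΔY + cos φ·ΔZ = −(0.519248)(-0.326667)(-392.7) − (0.519248)(0.945139)(127.0) + (0.854624)(-582.4) = -626.67 m.
1° of latitude spans πR/180 = 111125 m, so Δφ = -626.67 / 111125 × 3600 = -20.302″.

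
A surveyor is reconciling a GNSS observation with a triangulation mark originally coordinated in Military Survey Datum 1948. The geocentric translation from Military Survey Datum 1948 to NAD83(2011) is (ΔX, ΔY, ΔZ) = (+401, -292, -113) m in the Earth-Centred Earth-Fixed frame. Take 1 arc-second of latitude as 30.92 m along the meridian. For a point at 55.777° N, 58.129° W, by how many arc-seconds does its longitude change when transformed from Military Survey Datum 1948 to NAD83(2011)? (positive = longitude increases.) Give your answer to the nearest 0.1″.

sin φ = 0.826855, cos φ = 0.562415, sin λ = -0.849239, cos λ = 0.528009.
East component: ΔE = −sin λ·ΔX + cos λ·ΔY = −(-0.849239)(401) + (0.528009)(-292) = 186.37 m.
1° of latitude spans 3600 × 30.92 = 111312 m; at latitude φ, 1° of longitude spans that × cos φ = 62603.6 m, so Δλ = 186.37 / 62603.6 × 3600 = 10.717″.

Δλ = 10.7″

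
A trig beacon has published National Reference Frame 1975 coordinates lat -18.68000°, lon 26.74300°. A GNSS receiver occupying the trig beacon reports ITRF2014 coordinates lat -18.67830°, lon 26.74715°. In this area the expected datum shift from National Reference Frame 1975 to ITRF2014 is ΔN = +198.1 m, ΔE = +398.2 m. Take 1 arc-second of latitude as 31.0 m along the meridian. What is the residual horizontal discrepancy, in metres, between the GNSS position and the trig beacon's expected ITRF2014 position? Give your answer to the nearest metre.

41 m

Observed coordinate differences: Δφ = +0.00170°, Δλ = +0.00415°.
Converting to metres (1° lat = 111600 m, cos φ = 0.947322): observed ΔN = 189.7 m, observed ΔE = 438.7 m.
Subtracting the expected shift leaves a residual of 189.7 − (198.1) = -8.4 m north and 438.7 − (398.2) = 40.5 m east.
Residual distance = √((-8.4)² + 40.5²) = 41.4 m.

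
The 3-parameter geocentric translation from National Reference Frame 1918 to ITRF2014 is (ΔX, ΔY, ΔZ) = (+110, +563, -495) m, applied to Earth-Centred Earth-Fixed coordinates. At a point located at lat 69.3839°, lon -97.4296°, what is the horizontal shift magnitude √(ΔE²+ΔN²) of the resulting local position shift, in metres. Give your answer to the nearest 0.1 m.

363.4 m

The local east axis at (φ, λ) is (−sin λ, cos λ, 0), so ΔE = −sin(-97.4296°)·110 + cos(-97.4296°)·563 = 36.28 m.
The local north axis is (−sin φ cos λ, −sin φ sin λ, cos φ), giving ΔN = 13.313 + 522.522 − 174.292 = 361.54 m.
Horizontal magnitude = √(ΔE² + ΔN²) = √(36.28² + 361.54²) = 363.36 m.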